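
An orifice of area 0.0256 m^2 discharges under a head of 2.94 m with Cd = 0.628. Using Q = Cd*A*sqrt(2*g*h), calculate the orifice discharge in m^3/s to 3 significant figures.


Q = 0.628 * 0.0256 * sqrt(2*9.81*2.94) = 0.122 m^3/s
Therefore the orifice discharge = 0.122 m^3/s.


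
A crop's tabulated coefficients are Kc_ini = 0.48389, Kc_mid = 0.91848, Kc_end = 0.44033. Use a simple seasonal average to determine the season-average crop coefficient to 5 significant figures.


Approach: apply a simple seasonal average, Kc_avg = (Kc_ini + Kc_mid + Kc_end)/3.
Kc_avg = (0.48389 + 0.91848 + 0.44033)/3 = 0.61423
Therefore the season-average crop coefficient = 0.61423.


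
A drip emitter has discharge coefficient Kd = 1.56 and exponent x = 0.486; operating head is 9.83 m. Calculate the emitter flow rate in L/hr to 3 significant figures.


Approach: apply the emitter characteristic equation, q = Kd * h^x.
q = 1.56 * 9.83^0.486 = 4.74 L/hr
Therefore the emitter flow rate = 4.74 L/hr.


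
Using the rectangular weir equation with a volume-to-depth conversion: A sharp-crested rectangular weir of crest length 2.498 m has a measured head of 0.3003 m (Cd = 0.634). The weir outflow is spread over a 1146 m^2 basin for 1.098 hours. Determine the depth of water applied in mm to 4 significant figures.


Approach: apply the rectangular weir equation with a volume-to-depth conversion, Q = (2/3)*Cd*L*sqrt(2g)*H^1.5; d = Q*t/A * 1000.
Step 1 — weir discharge:
  Q = (2/3)*0.634*2.498*sqrt(2*9.81)*0.3003^1.5 = 0.769614 m^3/s
Step 2 — volume: V = 0.769614 * 1.098*3600 = 3042.13 m^3
Step 3 — depth: d = V/A * 1000 = 3042.13/1146 * 1000 = 2655 mm
Therefore the depth of water applied = 2655 mm.


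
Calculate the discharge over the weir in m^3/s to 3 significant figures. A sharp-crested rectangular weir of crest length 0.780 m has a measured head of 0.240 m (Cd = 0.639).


Approach: apply the rectangular weir equation, Q = (2/3)*Cd*L*sqrt(2g)*H^1.5.
Q = (2/3)*0.639*0.780*sqrt(2*9.81)*0.240^1.5 = 0.173 m^3/s
Therefore the discharge over the weir = 0.173 m^3/s.


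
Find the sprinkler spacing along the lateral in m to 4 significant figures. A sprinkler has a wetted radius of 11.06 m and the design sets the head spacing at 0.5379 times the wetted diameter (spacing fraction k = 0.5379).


Approach: apply the sprinkler spacing rule (spacing as a fraction of wetted diameter), S = k*(2*R).
S = 0.5379 * (2 * 11.06) = 11.90 m
Therefore the sprinkler spacing along the lateral = 11.90 m.


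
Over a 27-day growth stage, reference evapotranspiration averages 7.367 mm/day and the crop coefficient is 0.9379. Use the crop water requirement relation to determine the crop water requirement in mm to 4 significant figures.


Approach: apply the crop water requirement relation, CWR = ET0 * Kc * days.
CWR = 7.367 * 0.9379 * 27 = 186.6 mm
Therefore the crop water requirement = 186.6 mm.


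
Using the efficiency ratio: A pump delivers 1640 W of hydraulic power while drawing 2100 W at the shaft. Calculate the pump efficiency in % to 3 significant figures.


Approach: apply the efficiency ratio, eta = (P_out/P_in)*100.
eta = (1640 / 2100) * 100 = 78.1 %
Therefore the pump efficiency = 78.1 %.


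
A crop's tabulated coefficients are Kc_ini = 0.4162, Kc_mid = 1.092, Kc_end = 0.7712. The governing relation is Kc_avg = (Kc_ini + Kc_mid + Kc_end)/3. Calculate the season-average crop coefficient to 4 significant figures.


Kc_avg = (0.4162 + 1.092 + 0.7712)/3 = 0.7598
Therefore the season-average crop coefficient = 0.7598.


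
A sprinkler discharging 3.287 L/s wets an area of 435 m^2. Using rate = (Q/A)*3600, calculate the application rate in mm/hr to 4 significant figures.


rate = (3.287 / 435) * 3600 = 27.20 mm/hr
Therefore the application rate = 27.20 mm/hr.


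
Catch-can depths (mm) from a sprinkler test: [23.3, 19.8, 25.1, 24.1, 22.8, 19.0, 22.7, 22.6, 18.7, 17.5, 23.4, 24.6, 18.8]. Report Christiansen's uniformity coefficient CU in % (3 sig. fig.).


Approach: apply Christiansen's uniformity coefficient, CU = (1 - mean_abs_deviation/mean)*100.
mean = 21.723 mm
mean |d_i - mean| = 2.2793 mm
CU = (1 - 2.2793/21.723)*100 = 89.5 %
Therefore Christiansen's uniformity coefficient CU = 89.5 %.


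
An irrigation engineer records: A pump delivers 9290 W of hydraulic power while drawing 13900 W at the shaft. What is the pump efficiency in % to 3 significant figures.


Approach: apply the efficiency ratio, eta = (P_out/P_in)*100.
eta = (9290 / 13900) * 100 = 66.8 %
Therefore the pump efficiency = 66.8 %.


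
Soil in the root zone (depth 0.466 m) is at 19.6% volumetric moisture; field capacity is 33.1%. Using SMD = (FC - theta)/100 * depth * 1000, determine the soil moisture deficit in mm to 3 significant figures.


SMD = (33.1 - 19.6)/100 * 0.466 * 1000 = 62.9 mm
Therefore the soil moisture deficit = 62.9 mm.


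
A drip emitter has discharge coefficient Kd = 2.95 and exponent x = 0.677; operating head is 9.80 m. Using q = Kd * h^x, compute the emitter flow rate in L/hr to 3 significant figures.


q = 2.95 * 9.80^0.677 = 13.8 L/hr
Therefore the emitter flow rate = 13.8 L/hr.


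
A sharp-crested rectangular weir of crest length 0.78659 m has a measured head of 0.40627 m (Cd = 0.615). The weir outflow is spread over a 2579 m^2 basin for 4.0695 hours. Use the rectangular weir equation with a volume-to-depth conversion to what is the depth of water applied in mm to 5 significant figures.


Approach: apply the rectangular weir equation with a volume-to-depth conversion, Q = (2/3)*Cd*L*sqrt(2g)*H^1.5; d = Q*t/A * 1000.
Step 1 — weir discharge:
  Q = (2/3)*0.615*0.78659*sqrt(2*9.81)*0.40627^1.5 = 0.3699167 m^3/s
Step 2 — volume: V = 0.3699167 * 4.0695*3600 = 5419.353 m^3
Step 3 — depth: d = V/A * 1000 = 5419.353/2579 * 1000 = 2101.3 mm
Therefore the depth of water applied = 2101.3 mm.


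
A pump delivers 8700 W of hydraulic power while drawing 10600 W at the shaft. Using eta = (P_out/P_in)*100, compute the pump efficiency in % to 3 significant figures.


eta = (8700 / 10600) * 100 = 82.1 %
Therefore the pump efficiency = 82.1 %.


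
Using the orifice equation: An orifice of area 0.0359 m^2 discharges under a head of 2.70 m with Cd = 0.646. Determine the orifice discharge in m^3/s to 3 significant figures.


Approach: apply the orifice equation, Q = Cd*A*sqrt(2*g*h).
Q = 0.646 * 0.0359 * sqrt(2*9.81*2.70) = 0.169 m^3/s
Therefore the orifice discharge = 0.169 m^3/s.


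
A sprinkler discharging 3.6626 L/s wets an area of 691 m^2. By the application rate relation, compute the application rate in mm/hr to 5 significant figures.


Approach: apply the application rate relation, rate = (Q/A)*3600.
rate = (3.6626 / 691) * 3600 = 19.082 mm/hr
Therefore the application rate = 19.082 mm/hr.


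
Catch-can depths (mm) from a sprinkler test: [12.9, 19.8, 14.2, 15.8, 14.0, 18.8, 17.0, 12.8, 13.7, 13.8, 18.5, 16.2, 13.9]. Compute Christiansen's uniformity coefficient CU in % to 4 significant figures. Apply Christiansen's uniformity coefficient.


Approach: apply Christiansen's uniformity coefficient, CU = (1 - mean_abs_deviation/mean)*100.
mean = 15.4923 mm
mean |d_i - mean| = 2.02249 mm
CU = (1 - 2.02249/15.4923)*100 = 86.95 %
Therefore Christiansen's uniformity coefficient CU = 86.95 %.


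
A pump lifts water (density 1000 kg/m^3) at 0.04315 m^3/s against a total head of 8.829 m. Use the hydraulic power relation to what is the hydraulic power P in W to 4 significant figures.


Approach: apply the hydraulic power relation, P = rho*g*Q*H.
P = 1000 * 9.81 * 0.04315 * 8.829 = 3737 W
Therefore the hydraulic power P = 3737 W.


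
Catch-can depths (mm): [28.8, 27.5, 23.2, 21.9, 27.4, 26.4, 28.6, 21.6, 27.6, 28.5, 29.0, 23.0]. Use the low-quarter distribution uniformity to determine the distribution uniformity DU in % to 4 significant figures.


Approach: apply the low-quarter distribution uniformity, DU = (mean of lowest quarter of readings / overall mean)*100.
sorted lowest 3 of 12: [21.6, 21.9, 23.0] -> mean = 22.1667 mm
overall mean = 26.1250 mm
DU = (22.1667/26.1250)*100 = 84.85 %
Therefore the distribution uniformity DU = 84.85 %.


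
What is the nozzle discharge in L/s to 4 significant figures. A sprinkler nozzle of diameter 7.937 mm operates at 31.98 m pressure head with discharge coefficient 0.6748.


Approach: apply the orifice equation, Q = Cd*A*sqrt(2*g*h), A = pi*(d/2)^2.
A = pi*(7.937e-3/2)^2 = 4.94769e-05 m^2
Q = 0.6748 * 4.94769e-05 * sqrt(2*9.81*31.98) * 1000 = 0.8363 L/s
Therefore the nozzle discharge = 0.8363 L/s.


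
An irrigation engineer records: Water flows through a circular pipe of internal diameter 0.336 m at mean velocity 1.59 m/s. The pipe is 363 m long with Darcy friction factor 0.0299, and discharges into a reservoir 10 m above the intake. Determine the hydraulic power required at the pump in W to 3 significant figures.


Approach: apply continuity + Darcy-Weisbach + hydraulic power, Q = A*v; hf = f*(L/D)*(v^2/(2g)); H = static + hf; P = rho*g*Q*H.
Step 1 — flow rate (continuity, Q = A*v):
  A = pi*(0.336/2)^2 = 0.088668 m^2
  Q = 0.088668 * 1.59 = 0.14098 m^3/s
Step 2 — friction head loss (Darcy-Weisbach):
  hf = 0.0299 * (363/0.336) * (1.59^2 / (2*9.81))
  hf = 4.1623 m
Step 3 — total head: H = 10 + 4.1623 = 14.162 m
Step 4 — hydraulic power (P = rho*g*Q*H):
  P = 1000 * 9.81 * 0.14098 * 14.162 = 19600 W
Therefore the hydraulic power required at the pump = 19600 W.


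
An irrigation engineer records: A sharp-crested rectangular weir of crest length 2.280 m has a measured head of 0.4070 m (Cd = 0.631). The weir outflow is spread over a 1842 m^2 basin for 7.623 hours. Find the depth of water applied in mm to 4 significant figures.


Approach: apply the rectangular weir equation with a volume-to-depth conversion, Q = (2/3)*Cd*L*sqrt(2g)*H^1.5; d = Q*t/A * 1000.
Step 1 — weir discharge:
  Q = (2/3)*0.631*2.280*sqrt(2*9.81)*0.4070^1.5 = 1.10310 m^3/s
Step 2 — volume: V = 1.10310 * 7.623*3600 = 30272.1 m^3
Step 3 — depth: d = V/A * 1000 = 30272.1/1842 * 1000 = 16430 mm
Therefore the depth of water applied = 16430 mm.


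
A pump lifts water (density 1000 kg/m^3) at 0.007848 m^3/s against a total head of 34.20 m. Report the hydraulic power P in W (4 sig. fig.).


Approach: apply the hydraulic power relation, P = rho*g*Q*H.
P = 1000 * 9.81 * 0.007848 * 34.20 = 2633 W
Therefore the hydraulic power P = 2633 W.


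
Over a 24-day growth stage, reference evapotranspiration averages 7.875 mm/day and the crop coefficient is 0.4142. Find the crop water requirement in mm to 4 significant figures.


Approach: apply the crop water requirement relation, CWR = ET0 * Kc * days.
CWR = 7.875 * 0.4142 * 24 = 78.28 mm
Therefore the crop water requirement = 78.28 mm.


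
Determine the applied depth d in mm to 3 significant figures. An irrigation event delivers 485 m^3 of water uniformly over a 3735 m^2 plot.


Approach: apply depth from volume over area, d = (V/A)*1000.
d = (485 / 3735) * 1000 = 130 mm
Therefore the applied depth d = 130 mm.


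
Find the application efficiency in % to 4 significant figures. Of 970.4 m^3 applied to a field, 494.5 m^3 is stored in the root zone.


Approach: apply the application efficiency ratio, Ea = (stored/applied)*100.
Ea = (494.5/970.4)*100 = 50.96 %
Therefore the application efficiency = 50.96 %.


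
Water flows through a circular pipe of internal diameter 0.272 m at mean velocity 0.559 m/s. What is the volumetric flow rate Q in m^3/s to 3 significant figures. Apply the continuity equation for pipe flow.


Approach: apply the continuity equation for pipe flow, Q = A * v with A = pi*(D/2)^2.
A = pi*(0.272/2)^2 = 0.058107 m^2
Q = 0.058107 * 0.559 = 0.0325 m^3/s
Therefore the volumetric flow rate Q = 0.0325 m^3/s.


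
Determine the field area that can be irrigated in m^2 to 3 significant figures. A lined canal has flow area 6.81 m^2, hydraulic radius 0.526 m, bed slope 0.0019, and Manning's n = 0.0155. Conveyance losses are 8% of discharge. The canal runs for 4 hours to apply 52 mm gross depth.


Approach: apply Manning's equation with a conveyance and depth budget, Q = (1/n)*A*R^(2/3)*S^(1/2); Q_field = Q*(1-loss); Area = Q_field*t/(d/1000).
Step 1 — canal discharge (Manning's equation):
  Q = (1/0.0155) * 6.81 * 0.526^(2/3) * 0.0019^(1/2) = 12.479 m^3/s
Step 2 — delivered flow: Q_field = 12.479*(1 - 8/100) = 11.481 m^3/s
Step 3 — volume delivered: V = 11.481 * 4*3600 = 165320 m^3
Step 4 — area served: A = V / (depth/1000) = 165320 / 0.052 = 3180000 m^2
Therefore the field area that can be irrigated = 3180000 m^2.


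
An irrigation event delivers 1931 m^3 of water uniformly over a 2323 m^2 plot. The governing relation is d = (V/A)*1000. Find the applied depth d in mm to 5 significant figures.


d = (1931 / 2323) * 1000 = 831.25 mm
Therefore the applied depth d = 831.25 mm.


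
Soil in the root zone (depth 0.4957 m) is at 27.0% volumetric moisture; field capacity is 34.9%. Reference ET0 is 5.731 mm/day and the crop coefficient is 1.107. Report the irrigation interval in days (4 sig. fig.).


Approach: apply soil-water budget scheduling, SMD = (FC-theta)/100*depth*1000; ETc = ET0*Kc; interval = SMD/ETc.
Step 1 — soil moisture deficit:
  SMD = (34.9 - 27.0)/100 * 0.4957 * 1000 = 39.1603 mm
Step 2 — daily crop ET (ETc = ET0*Kc):
  ETc = 5.731 * 1.107 = 6.34422 mm/day
Step 3 — irrigation interval (SMD/ETc):
  interval = 39.1603 / 6.34422 = 6.173 days
Therefore the irrigation interval = 6.173 days.


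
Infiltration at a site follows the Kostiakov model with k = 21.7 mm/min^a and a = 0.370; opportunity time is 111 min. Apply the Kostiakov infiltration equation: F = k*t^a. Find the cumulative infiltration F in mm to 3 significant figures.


F = 21.7 * 111^0.370 = 124 mm
Therefore the cumulative infiltration F = 124 mm.


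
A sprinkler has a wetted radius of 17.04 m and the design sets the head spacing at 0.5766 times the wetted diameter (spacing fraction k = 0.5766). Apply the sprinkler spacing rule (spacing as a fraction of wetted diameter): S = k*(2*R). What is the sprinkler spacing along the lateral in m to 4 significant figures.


S = 0.5766 * (2 * 17.04) = 19.65 m
Therefore the sprinkler spacing along the lateral = 19.65 m.


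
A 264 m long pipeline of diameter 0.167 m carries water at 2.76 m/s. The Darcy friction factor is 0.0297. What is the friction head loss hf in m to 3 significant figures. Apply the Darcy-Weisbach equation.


Approach: apply the Darcy-Weisbach equation, hf = f*(L/D)*(v^2/(2g)).
hf = 0.0297 * (264/0.167) * (2.76^2 / (2*9.81))
hf = 18.2 m
Therefore the friction head loss hf = 18.2 m.


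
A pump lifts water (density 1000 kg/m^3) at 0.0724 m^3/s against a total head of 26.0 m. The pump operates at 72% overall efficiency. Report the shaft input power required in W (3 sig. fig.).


Approach: apply hydraulic power then efficiency conversion, P = rho*g*Q*H; P_in = P/eta.
Step 1 — hydraulic power (P = rho*g*Q*H):
  P = 1000 * 9.81 * 0.0724 * 26.0 = 18466 W
Step 2 — input power: P_in = P/eta = 18466 / 0.72 = 25600 W
Therefore the shaft input power required = 25600 W.


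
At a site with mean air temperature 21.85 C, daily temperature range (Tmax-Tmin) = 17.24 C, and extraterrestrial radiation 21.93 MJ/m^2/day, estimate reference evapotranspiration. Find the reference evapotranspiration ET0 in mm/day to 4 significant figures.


Approach: apply the Hargreaves-Samani method, ET0 = 0.0023*(Tmean+17.8)*sqrt(Tmax-Tmin)*0.408*Ra.
ET0 = 0.0023*(21.85+17.8)*sqrt(17.24)*0.408*21.93 = 3.388 mm/day
Therefore the reference evapotranspiration ET0 = 3.388 mm/day.


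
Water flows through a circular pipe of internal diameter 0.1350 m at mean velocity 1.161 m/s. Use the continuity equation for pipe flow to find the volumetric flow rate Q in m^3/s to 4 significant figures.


Approach: apply the continuity equation for pipe flow, Q = A * v with A = pi*(D/2)^2.
A = pi*(0.1350/2)^2 = 0.0143139 m^2
Q = 0.0143139 * 1.161 = 0.01662 m^3/s
Therefore the volumetric flow rate Q = 0.01662 m^3/s.


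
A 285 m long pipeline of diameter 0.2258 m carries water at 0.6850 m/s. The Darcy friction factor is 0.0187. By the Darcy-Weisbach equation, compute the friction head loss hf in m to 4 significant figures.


Approach: apply the Darcy-Weisbach equation, hf = f*(L/D)*(v^2/(2g)).
hf = 0.0187 * (285/0.2258) * (0.6850^2 / (2*9.81))
hf = 0.5645 m
Therefore the friction head loss hf = 0.5645 m.


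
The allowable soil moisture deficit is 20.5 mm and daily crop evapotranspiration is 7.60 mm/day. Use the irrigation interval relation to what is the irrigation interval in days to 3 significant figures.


Approach: apply the irrigation interval relation, interval = SMD / ETc.
interval = 20.5 / 7.60 = 2.70 days
Therefore the irrigation interval = 2.70 days.


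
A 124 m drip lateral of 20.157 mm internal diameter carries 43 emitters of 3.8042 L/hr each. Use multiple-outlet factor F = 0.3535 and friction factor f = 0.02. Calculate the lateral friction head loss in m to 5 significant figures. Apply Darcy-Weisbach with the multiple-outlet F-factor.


Approach: apply Darcy-Weisbach with the multiple-outlet F-factor, Q = n*q/(3600*1000) m^3/s; v = Q/A; hf = F*f*(L/D)*(v^2/(2g)).
Q = 43*3.8042/(3600*1000) = 4.543906e-05 m^3/s
A = pi*(20.157e-3/2)^2 = 3.191109e-04 m^2, so v = Q/A = 0.1423927 m/s
hf = 0.3535*0.02*(124/0.020157)*(0.1423927^2/(2*9.81)) = 0.044946 m
Therefore the lateral friction head loss = 0.044946 m.


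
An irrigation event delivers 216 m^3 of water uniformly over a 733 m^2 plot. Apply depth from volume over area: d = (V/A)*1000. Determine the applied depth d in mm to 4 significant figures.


d = (216 / 733) * 1000 = 294.7 mm
Therefore the applied depth d = 294.7 mm.


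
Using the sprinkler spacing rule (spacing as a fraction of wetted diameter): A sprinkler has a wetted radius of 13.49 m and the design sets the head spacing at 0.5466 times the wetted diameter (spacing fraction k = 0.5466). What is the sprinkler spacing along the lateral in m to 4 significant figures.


Approach: apply the sprinkler spacing rule (spacing as a fraction of wetted diameter), S = k*(2*R).
S = 0.5466 * (2 * 13.49) = 14.75 m
Therefore the sprinkler spacing along the lateral = 14.75 m.


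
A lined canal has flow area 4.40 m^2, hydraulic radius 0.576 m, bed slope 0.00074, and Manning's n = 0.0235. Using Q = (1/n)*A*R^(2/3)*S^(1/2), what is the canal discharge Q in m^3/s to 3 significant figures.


Q = (1/0.0235) * 4.40 * 0.576^(2/3) * 0.00074^(1/2) = 3.53 m^3/s
Therefore the canal discharge Q = 3.53 m^3/s.


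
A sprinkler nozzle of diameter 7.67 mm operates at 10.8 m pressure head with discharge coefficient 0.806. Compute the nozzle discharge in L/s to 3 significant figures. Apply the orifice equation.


Approach: apply the orifice equation, Q = Cd*A*sqrt(2*g*h), A = pi*(d/2)^2.
A = pi*(7.67e-3/2)^2 = 4.6204e-05 m^2
Q = 0.806 * 4.6204e-05 * sqrt(2*9.81*10.8) * 1000 = 0.542 L/s
Therefore the nozzle discharge = 0.542 L/s.


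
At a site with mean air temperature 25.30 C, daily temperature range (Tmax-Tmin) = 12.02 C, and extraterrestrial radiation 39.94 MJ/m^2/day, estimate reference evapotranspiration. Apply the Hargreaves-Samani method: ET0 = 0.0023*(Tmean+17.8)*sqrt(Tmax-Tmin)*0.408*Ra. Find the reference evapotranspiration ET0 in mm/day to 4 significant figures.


ET0 = 0.0023*(25.30+17.8)*sqrt(12.02)*0.408*39.94 = 5.600 mm/day
Therefore the reference evapotranspiration ET0 = 5.600 mm/day.


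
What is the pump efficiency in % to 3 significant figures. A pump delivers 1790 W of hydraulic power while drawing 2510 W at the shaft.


Approach: apply the efficiency ratio, eta = (P_out/P_in)*100.
eta = (1790 / 2510) * 100 = 71.3 %
Therefore the pump efficiency = 71.3 %.


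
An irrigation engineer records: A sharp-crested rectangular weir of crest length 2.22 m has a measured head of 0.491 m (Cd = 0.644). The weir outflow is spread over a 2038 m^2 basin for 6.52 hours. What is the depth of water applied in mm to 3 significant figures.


Approach: apply the rectangular weir equation with a volume-to-depth conversion, Q = (2/3)*Cd*L*sqrt(2g)*H^1.5; d = Q*t/A * 1000.
Step 1 — weir discharge:
  Q = (2/3)*0.644*2.22*sqrt(2*9.81)*0.491^1.5 = 1.4525 m^3/s
Step 2 — volume: V = 1.4525 * 6.52*3600 = 34093 m^3
Step 3 — depth: d = V/A * 1000 = 34093/2038 * 1000 = 16700 mm
Therefore the depth of water applied = 16700 mm.


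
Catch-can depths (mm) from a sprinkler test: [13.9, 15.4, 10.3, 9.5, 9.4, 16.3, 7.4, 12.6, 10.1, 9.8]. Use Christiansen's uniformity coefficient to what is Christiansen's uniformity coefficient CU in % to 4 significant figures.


Approach: apply Christiansen's uniformity coefficient, CU = (1 - mean_abs_deviation/mean)*100.
mean = 11.4700 mm
mean |d_i - mean| = 2.46400 mm
CU = (1 - 2.46400/11.4700)*100 = 78.52 %
Therefore Christiansen's uniformity coefficient CU = 78.52 %.


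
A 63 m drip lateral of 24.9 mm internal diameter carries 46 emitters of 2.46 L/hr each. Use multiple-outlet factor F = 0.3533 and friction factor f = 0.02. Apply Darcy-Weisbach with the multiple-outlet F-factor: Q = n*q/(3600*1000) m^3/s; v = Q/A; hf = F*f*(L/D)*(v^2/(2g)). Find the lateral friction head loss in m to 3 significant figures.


Q = 46*2.46/(3600*1000) = 3.1433e-05 m^3/s
A = pi*(24.9e-3/2)^2 = 4.8695e-04 m^2, so v = Q/A = 0.064551 m/s
hf = 0.3533*0.02*(63/0.0249)*(0.064551^2/(2*9.81)) = 0.00380 m
Therefore the lateral friction head loss = 0.00380 m.


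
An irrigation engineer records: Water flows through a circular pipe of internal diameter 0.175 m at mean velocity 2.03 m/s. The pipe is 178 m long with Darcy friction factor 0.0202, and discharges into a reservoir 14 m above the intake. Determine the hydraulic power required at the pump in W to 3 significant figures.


Approach: apply continuity + Darcy-Weisbach + hydraulic power, Q = A*v; hf = f*(L/D)*(v^2/(2g)); H = static + hf; P = rho*g*Q*H.
Step 1 — flow rate (continuity, Q = A*v):
  A = pi*(0.175/2)^2 = 0.024053 m^2
  Q = 0.024053 * 2.03 = 0.048827 m^3/s
Step 2 — friction head loss (Darcy-Weisbach):
  hf = 0.0202 * (178/0.175) * (2.03^2 / (2*9.81))
  hf = 4.3155 m
Step 3 — total head: H = 14 + 4.3155 = 18.315 m
Step 4 — hydraulic power (P = rho*g*Q*H):
  P = 1000 * 9.81 * 0.048827 * 18.315 = 8770 W
Therefore the hydraulic power required at the pump = 8770 W.


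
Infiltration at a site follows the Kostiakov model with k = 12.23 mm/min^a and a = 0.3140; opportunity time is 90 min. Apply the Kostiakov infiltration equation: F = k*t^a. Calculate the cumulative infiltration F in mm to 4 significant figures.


F = 12.23 * 90^0.3140 = 50.24 mm
Therefore the cumulative infiltration F = 50.24 mm.


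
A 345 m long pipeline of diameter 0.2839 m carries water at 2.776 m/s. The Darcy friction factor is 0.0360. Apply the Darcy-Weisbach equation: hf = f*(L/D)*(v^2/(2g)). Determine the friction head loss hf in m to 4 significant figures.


hf = 0.0360 * (345/0.2839) * (2.776^2 / (2*9.81))
hf = 17.18 m
Therefore the friction head loss hf = 17.18 m.


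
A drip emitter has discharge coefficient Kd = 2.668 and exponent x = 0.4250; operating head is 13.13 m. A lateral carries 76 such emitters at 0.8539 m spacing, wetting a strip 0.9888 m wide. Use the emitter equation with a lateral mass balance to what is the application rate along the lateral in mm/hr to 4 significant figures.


Approach: apply the emitter equation with a lateral mass balance, q = Kd*h^x; Q = n*q; rate = Q/(n*spacing*width).
Step 1 — single emitter flow (q = Kd*h^x):
  q = 2.668 * 13.13^0.4250 = 7.96982 L/hr
Step 2 — total lateral flow: Q = 76 * 7.96982 = 605.706 L/hr
Step 3 — wetted area: A = 76 * 0.8539 * 0.9888 = 64.1696 m^2
Step 4 — application rate: Q/A = 605.706/64.1696 = 9.439 mm/hr
Therefore the application rate along the lateral = 9.439 mm/hr.


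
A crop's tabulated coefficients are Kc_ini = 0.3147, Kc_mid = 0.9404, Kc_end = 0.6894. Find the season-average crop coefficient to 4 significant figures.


Approach: apply a simple seasonal average, Kc_avg = (Kc_ini + Kc_mid + Kc_end)/3.
Kc_avg = (0.3147 + 0.9404 + 0.6894)/3 = 0.6482
Therefore the season-average crop coefficient = 0.6482.


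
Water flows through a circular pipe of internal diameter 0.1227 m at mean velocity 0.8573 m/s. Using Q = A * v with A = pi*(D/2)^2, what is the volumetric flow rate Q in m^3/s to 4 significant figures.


A = pi*(0.1227/2)^2 = 0.0118244 m^2
Q = 0.0118244 * 0.8573 = 0.01014 m^3/s
Therefore the volumetric flow rate Q = 0.01014 m^3/s.


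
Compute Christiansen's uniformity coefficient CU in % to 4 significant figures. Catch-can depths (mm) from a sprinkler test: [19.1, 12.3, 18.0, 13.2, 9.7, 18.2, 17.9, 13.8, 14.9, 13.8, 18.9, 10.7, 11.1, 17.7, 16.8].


Approach: apply Christiansen's uniformity coefficient, CU = (1 - mean_abs_deviation/mean)*100.
mean = 15.0733 mm
mean |d_i - mean| = 2.81156 mm
CU = (1 - 2.81156/15.0733)*100 = 81.35 %
Therefore Christiansen's uniformity coefficient CU = 81.35 %.


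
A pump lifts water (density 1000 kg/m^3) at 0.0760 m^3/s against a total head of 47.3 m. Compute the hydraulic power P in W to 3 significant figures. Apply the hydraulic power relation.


Approach: apply the hydraulic power relation, P = rho*g*Q*H.
P = 1000 * 9.81 * 0.0760 * 47.3 = 35300 W
Therefore the hydraulic power P = 35300 W.


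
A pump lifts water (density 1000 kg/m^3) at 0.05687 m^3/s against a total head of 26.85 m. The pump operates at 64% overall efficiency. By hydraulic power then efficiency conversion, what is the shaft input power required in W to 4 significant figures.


Approach: apply hydraulic power then efficiency conversion, P = rho*g*Q*H; P_in = P/eta.
Step 1 — hydraulic power (P = rho*g*Q*H):
  P = 1000 * 9.81 * 0.05687 * 26.85 = 14979.5 W
Step 2 — input power: P_in = P/eta = 14979.5 / 0.64 = 23410 W
Therefore the shaft input power required = 23410 W.


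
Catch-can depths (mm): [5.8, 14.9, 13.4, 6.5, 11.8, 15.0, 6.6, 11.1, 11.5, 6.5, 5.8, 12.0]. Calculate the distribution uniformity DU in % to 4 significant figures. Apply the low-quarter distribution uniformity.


Approach: apply the low-quarter distribution uniformity, DU = (mean of lowest quarter of readings / overall mean)*100.
sorted lowest 3 of 12: [5.8, 5.8, 6.5] -> mean = 6.03333 mm
overall mean = 10.0750 mm
DU = (6.03333/10.0750)*100 = 59.88 %
Therefore the distribution uniformity DU = 59.88 %.


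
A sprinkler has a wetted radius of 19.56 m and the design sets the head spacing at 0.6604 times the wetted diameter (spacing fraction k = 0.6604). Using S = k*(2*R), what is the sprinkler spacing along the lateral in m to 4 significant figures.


S = 0.6604 * (2 * 19.56) = 25.83 m
Therefore the sprinkler spacing along the lateral = 25.83 m.


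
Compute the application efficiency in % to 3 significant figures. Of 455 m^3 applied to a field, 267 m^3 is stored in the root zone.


Approach: apply the application efficiency ratio, Ea = (stored/applied)*100.
Ea = (267/455)*100 = 58.7 %
Therefore the application efficiency = 58.7 %.


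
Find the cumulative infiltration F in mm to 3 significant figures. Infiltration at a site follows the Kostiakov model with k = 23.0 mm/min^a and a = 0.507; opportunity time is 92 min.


Approach: apply the Kostiakov infiltration equation, F = k*t^a.
F = 23.0 * 92^0.507 = 228 mm
Therefore the cumulative infiltration F = 228 mm.


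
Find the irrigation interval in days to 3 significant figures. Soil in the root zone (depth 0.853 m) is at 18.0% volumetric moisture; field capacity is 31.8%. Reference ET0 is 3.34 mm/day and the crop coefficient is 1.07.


Approach: apply soil-water budget scheduling, SMD = (FC-theta)/100*depth*1000; ETc = ET0*Kc; interval = SMD/ETc.
Step 1 — soil moisture deficit:
  SMD = (31.8 - 18.0)/100 * 0.853 * 1000 = 117.71 mm
Step 2 — daily crop ET (ETc = ET0*Kc):
  ETc = 3.34 * 1.07 = 3.5738 mm/day
Step 3 — irrigation interval (SMD/ETc):
  interval = 117.71 / 3.5738 = 32.9 days
Therefore the irrigation interval = 32.9 days.


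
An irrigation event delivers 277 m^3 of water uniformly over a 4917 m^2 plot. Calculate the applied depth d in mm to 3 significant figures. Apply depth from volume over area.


Approach: apply depth from volume over area, d = (V/A)*1000.
d = (277 / 4917) * 1000 = 56.3 mm
Therefore the applied depth d = 56.3 mm.


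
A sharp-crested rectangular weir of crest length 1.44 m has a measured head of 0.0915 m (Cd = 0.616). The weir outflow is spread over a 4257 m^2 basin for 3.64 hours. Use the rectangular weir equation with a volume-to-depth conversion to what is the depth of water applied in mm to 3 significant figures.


Approach: apply the rectangular weir equation with a volume-to-depth conversion, Q = (2/3)*Cd*L*sqrt(2g)*H^1.5; d = Q*t/A * 1000.
Step 1 — weir discharge:
  Q = (2/3)*0.616*1.44*sqrt(2*9.81)*0.0915^1.5 = 0.072499 m^3/s
Step 2 — volume: V = 0.072499 * 3.64*3600 = 950.03 m^3
Step 3 — depth: d = V/A * 1000 = 950.03/4257 * 1000 = 223 mm
Therefore the depth of water applied = 223 mm.


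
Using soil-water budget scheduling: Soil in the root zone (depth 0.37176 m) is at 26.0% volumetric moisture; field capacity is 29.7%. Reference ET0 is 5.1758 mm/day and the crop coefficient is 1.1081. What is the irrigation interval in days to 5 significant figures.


Approach: apply soil-water budget scheduling, SMD = (FC-theta)/100*depth*1000; ETc = ET0*Kc; interval = SMD/ETc.
Step 1 — soil moisture deficit:
  SMD = (29.7 - 26.0)/100 * 0.37176 * 1000 = 13.75512 mm
Step 2 — daily crop ET (ETc = ET0*Kc):
  ETc = 5.1758 * 1.1081 = 5.735304 mm/day
Step 3 — irrigation interval (SMD/ETc):
  interval = 13.75512 / 5.735304 = 2.3983 days
Therefore the irrigation interval = 2.3983 days.


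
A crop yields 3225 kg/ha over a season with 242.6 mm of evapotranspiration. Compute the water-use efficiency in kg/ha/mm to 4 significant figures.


Approach: apply the water-use efficiency ratio, WUE = yield/ET.
WUE = 3225 / 242.6 = 13.29 kg/ha/mm
Therefore the water-use efficiency = 13.29 kg/ha/mm.


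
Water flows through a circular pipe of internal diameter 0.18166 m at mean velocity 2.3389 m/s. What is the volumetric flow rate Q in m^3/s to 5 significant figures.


Approach: apply the continuity equation for pipe flow, Q = A * v with A = pi*(D/2)^2.
A = pi*(0.18166/2)^2 = 0.02591842 m^2
Q = 0.02591842 * 2.3389 = 0.060621 m^3/s
Therefore the volumetric flow rate Q = 0.060621 m^3/s.


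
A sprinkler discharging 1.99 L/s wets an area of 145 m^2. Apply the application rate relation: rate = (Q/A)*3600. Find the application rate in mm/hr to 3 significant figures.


rate = (1.99 / 145) * 3600 = 49.4 mm/hr
Therefore the application rate = 49.4 mm/hr.


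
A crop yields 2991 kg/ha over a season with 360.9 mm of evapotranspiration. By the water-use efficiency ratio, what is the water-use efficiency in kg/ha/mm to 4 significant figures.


Approach: apply the water-use efficiency ratio, WUE = yield/ET.
WUE = 2991 / 360.9 = 8.288 kg/ha/mm
Therefore the water-use efficiency = 8.288 kg/ha/mm.


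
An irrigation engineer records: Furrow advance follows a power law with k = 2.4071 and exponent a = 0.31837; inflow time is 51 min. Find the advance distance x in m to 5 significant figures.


Approach: apply the power-law advance function, x = k*t^a.
x = 2.4071 * 51^0.31837 = 8.4165 m
Therefore the advance distance x = 8.4165 m.


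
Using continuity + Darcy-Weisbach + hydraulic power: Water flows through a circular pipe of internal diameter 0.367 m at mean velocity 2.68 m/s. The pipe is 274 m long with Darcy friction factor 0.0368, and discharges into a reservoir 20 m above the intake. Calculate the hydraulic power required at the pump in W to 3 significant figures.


Approach: apply continuity + Darcy-Weisbach + hydraulic power, Q = A*v; hf = f*(L/D)*(v^2/(2g)); H = static + hf; P = rho*g*Q*H.
Step 1 — flow rate (continuity, Q = A*v):
  A = pi*(0.367/2)^2 = 0.10578 m^2
  Q = 0.10578 * 2.68 = 0.28350 m^3/s
Step 2 — friction head loss (Darcy-Weisbach):
  hf = 0.0368 * (274/0.367) * (2.68^2 / (2*9.81))
  hf = 10.058 m
Step 3 — total head: H = 20 + 10.058 = 30.058 m
Step 4 — hydraulic power (P = rho*g*Q*H):
  P = 1000 * 9.81 * 0.28350 * 30.058 = 83600 W
Therefore the hydraulic power required at the pump = 83600 W.


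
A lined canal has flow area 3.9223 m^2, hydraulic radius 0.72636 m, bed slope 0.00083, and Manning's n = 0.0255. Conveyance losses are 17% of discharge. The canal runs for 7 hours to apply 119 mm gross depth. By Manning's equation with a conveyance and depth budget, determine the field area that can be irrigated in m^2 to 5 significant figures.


Approach: apply Manning's equation with a conveyance and depth budget, Q = (1/n)*A*R^(2/3)*S^(1/2); Q_field = Q*(1-loss); Area = Q_field*t/(d/1000).
Step 1 — canal discharge (Manning's equation):
  Q = (1/0.0255) * 3.9223 * 0.72636^(2/3) * 0.00083^(1/2) = 3.580752 m^3/s
Step 2 — delivered flow: Q_field = 3.580752*(1 - 17/100) = 2.972024 m^3/s
Step 3 — volume delivered: V = 2.972024 * 7*3600 = 74895.02 m^3
Step 4 — area served: A = V / (depth/1000) = 74895.02 / 0.119 = 629370 m^2
Therefore the field area that can be irrigated = 629370 m^2.


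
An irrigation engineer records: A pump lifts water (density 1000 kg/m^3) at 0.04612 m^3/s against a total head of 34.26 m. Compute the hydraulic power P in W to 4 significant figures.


Approach: apply the hydraulic power relation, P = rho*g*Q*H.
P = 1000 * 9.81 * 0.04612 * 34.26 = 15500 W
Therefore the hydraulic power P = 15500 W.


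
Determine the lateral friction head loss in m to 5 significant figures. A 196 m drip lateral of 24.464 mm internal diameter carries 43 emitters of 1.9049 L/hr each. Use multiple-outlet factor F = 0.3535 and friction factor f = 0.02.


Approach: apply Darcy-Weisbach with the multiple-outlet F-factor, Q = n*q/(3600*1000) m^3/s; v = Q/A; hf = F*f*(L/D)*(v^2/(2g)).
Q = 43*1.9049/(3600*1000) = 2.275297e-05 m^3/s
A = pi*(24.464e-3/2)^2 = 4.700508e-04 m^2, so v = Q/A = 0.04840534 m/s
hf = 0.3535*0.02*(196/0.024464)*(0.04840534^2/(2*9.81)) = 0.0067645 m
Therefore the lateral friction head loss = 0.0067645 m.


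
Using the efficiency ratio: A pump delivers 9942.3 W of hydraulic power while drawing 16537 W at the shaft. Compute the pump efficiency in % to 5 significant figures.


Approach: apply the efficiency ratio, eta = (P_out/P_in)*100.
eta = (9942.3 / 16537) * 100 = 60.122 %
Therefore the pump efficiency = 60.122 %.


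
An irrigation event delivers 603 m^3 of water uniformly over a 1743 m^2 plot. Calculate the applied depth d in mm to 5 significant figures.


Approach: apply depth from volume over area, d = (V/A)*1000.
d = (603 / 1743) * 1000 = 345.96 mm
Therefore the applied depth d = 345.96 mm.


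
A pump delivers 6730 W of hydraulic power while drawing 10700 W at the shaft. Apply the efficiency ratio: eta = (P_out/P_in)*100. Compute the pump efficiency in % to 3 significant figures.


eta = (6730 / 10700) * 100 = 62.9 %
Therefore the pump efficiency = 62.9 %.


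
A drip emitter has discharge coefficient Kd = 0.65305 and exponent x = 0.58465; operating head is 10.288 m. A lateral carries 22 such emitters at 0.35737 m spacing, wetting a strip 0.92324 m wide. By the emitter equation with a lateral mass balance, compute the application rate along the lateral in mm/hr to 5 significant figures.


Approach: apply the emitter equation with a lateral mass balance, q = Kd*h^x; Q = n*q; rate = Q/(n*spacing*width).
Step 1 — single emitter flow (q = Kd*h^x):
  q = 0.65305 * 10.288^0.58465 = 2.551560 L/hr
Step 2 — total lateral flow: Q = 22 * 2.551560 = 56.13431 L/hr
Step 3 — wetted area: A = 22 * 0.35737 * 0.92324 = 7.258642 m^2
Step 4 — application rate: Q/A = 56.13431/7.258642 = 7.7334 mm/hr
Therefore the application rate along the lateral = 7.7334 mm/hr.


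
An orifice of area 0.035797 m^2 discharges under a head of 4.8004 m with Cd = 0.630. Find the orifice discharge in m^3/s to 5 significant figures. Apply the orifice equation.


Approach: apply the orifice equation, Q = Cd*A*sqrt(2*g*h).
Q = 0.630 * 0.035797 * sqrt(2*9.81*4.8004) = 0.21886 m^3/s
Therefore the orifice discharge = 0.21886 m^3/s.


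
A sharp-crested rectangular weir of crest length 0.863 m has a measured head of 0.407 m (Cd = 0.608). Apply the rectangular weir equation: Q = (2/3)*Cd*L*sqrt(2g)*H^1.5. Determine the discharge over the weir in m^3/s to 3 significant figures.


Q = (2/3)*0.608*0.863*sqrt(2*9.81)*0.407^1.5 = 0.402 m^3/s
Therefore the discharge over the weir = 0.402 m^3/s.


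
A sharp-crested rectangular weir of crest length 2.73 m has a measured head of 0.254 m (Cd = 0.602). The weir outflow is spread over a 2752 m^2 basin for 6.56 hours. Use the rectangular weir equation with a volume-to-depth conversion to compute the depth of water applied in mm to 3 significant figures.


Approach: apply the rectangular weir equation with a volume-to-depth conversion, Q = (2/3)*Cd*L*sqrt(2g)*H^1.5; d = Q*t/A * 1000.
Step 1 — weir discharge:
  Q = (2/3)*0.602*2.73*sqrt(2*9.81)*0.254^1.5 = 0.62125 m^3/s
Step 2 — volume: V = 0.62125 * 6.56*3600 = 14671 m^3
Step 3 — depth: d = V/A * 1000 = 14671/2752 * 1000 = 5330 mm
Therefore the depth of water applied = 5330 mm.


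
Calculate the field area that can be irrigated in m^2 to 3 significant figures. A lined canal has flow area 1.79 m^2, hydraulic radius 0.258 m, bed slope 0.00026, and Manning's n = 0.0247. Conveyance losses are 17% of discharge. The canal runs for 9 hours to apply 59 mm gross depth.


Approach: apply Manning's equation with a conveyance and depth budget, Q = (1/n)*A*R^(2/3)*S^(1/2); Q_field = Q*(1-loss); Area = Q_field*t/(d/1000).
Step 1 — canal discharge (Manning's equation):
  Q = (1/0.0247) * 1.79 * 0.258^(2/3) * 0.00026^(1/2) = 0.47358 m^3/s
Step 2 — delivered flow: Q_field = 0.47358*(1 - 17/100) = 0.39307 m^3/s
Step 3 — volume delivered: V = 0.39307 * 9*3600 = 12735 m^3
Step 4 — area served: A = V / (depth/1000) = 12735 / 0.059 = 216000 m^2
Therefore the field area that can be irrigated = 216000 m^2.


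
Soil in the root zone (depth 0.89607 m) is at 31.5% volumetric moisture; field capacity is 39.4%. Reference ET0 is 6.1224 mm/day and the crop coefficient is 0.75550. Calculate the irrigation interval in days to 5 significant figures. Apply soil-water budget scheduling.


Approach: apply soil-water budget scheduling, SMD = (FC-theta)/100*depth*1000; ETc = ET0*Kc; interval = SMD/ETc.
Step 1 — soil moisture deficit:
  SMD = (39.4 - 31.5)/100 * 0.89607 * 1000 = 70.78953 mm
Step 2 — daily crop ET (ETc = ET0*Kc):
  ETc = 6.1224 * 0.75550 = 4.625473 mm/day
Step 3 — irrigation interval (SMD/ETc):
  interval = 70.78953 / 4.625473 = 15.304 days
Therefore the irrigation interval = 15.304 days.


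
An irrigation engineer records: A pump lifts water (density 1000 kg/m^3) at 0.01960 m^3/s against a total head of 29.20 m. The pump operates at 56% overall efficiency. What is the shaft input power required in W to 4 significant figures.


Approach: apply hydraulic power then efficiency conversion, P = rho*g*Q*H; P_in = P/eta.
Step 1 — hydraulic power (P = rho*g*Q*H):
  P = 1000 * 9.81 * 0.01960 * 29.20 = 5614.46 W
Step 2 — input power: P_in = P/eta = 5614.46 / 0.56 = 10030 W
Therefore the shaft input power required = 10030 W.


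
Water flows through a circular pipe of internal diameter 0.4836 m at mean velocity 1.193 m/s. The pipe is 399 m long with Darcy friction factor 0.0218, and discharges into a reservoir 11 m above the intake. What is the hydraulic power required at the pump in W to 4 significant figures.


Approach: apply continuity + Darcy-Weisbach + hydraulic power, Q = A*v; hf = f*(L/D)*(v^2/(2g)); H = static + hf; P = rho*g*Q*H.
Step 1 — flow rate (continuity, Q = A*v):
  A = pi*(0.4836/2)^2 = 0.183680 m^2
  Q = 0.183680 * 1.193 = 0.219131 m^3/s
Step 2 — friction head loss (Darcy-Weisbach):
  hf = 0.0218 * (399/0.4836) * (1.193^2 / (2*9.81))
  hf = 1.30474 m
Step 3 — total head: H = 11 + 1.30474 = 12.3047 m
Step 4 — hydraulic power (P = rho*g*Q*H):
  P = 1000 * 9.81 * 0.219131 * 12.3047 = 26450 W
Therefore the hydraulic power required at the pump = 26450 W.
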